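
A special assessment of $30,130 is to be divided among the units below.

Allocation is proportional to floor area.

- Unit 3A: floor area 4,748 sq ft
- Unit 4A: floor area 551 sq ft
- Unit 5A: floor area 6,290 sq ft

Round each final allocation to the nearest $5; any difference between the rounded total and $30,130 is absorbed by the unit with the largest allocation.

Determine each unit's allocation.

Total floor area = 11,589.
Unrounded shares: Unit 3A 4,748/11,589 × $30,130 = 12,344.23; Unit 4A 551/11,589 × $30,130 = 1,432.53; Unit 5A 6,290/11,589 × $30,130 = 16,353.24.
Rounded to nearest $5: Unit 3A $12,345; Unit 4A $1,435; Unit 5A $16,355. Sum = $30,135.
Difference $30,130 − $30,135 = −$5 applied to largest allocation (Unit 5A): Unit 5A becomes $16,350.

Unit 3A: $12,345; Unit 4A: $1,435; Unit 5A: $16,350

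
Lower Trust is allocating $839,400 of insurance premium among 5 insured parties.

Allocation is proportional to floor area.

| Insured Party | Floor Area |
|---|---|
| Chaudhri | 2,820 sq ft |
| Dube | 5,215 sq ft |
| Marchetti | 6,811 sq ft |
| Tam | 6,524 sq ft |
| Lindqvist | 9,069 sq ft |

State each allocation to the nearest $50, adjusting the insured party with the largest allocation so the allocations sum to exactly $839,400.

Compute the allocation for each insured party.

Chaudhri: $77,750; Dube: $143,800; Marchetti: $187,800; Tam: $179,900; Lindqvist: $250,150

Combined floor area = 30,439.
Proportional shares: Chaudhri 2,820/30,439 × $839,400 = 77,765.63; Dube 5,215/30,439 × $839,400 = 143,811.26; Marchetti 6,811/30,439 × $839,400 = 187,823.30; Tam 6,524/30,439 × $839,400 = 179,908.85; Lindqvist 9,069/30,439 × $839,400 = 250,090.96.
At nearest $50: Chaudhri $77,750; Dube $143,800; Marchetti $187,800; Tam $179,900; Lindqvist $250,100. Sum = $839,350.
Difference $839,400 − $839,350 = +$50 applied to largest allocation (Lindqvist): Lindqvist becomes $250,150.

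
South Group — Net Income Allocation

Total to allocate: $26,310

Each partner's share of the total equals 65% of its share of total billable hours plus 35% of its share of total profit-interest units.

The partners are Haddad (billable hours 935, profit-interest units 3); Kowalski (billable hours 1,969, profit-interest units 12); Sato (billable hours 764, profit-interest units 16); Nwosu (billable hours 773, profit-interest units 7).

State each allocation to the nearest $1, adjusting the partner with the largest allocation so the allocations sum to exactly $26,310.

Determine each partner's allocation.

Billable hours total 4,441; profit-interest units total 38.
Composite weights (65% billable hours + 35% profit-interest units): Haddad 0.1645; Kowalski 0.3987; Sato 0.2592; Nwosu 0.1776.
Proportional shares: Haddad 4,327.51; Kowalski 10,490.22; Sato 6,819.29; Nwosu 4,672.99.
At nearest $1: Haddad $4,328; Kowalski $10,490; Sato $6,819; Nwosu $4,673. Sum = $26,310.
No rounding difference to absorb.

Haddad: $4,328 | Kowalski: $10,490 | Sato: $6,819 | Nwosu: $4,673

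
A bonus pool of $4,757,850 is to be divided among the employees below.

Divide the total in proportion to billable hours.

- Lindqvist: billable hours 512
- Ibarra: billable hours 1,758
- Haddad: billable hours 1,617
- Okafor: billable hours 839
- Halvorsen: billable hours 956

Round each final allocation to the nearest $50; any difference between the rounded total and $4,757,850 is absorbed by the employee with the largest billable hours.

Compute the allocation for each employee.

Billable hours total: 512 + 1,758 + 1,617 + 839 + 956 = 5,682.
Pro-rata amounts: Lindqvist 428,725.66; Ibarra 1,472,069.75; Haddad 1,354,002.72; Okafor 702,540.68; Halvorsen 800,511.19.
Rounded to nearest $50: Lindqvist $428,750; Ibarra $1,472,050; Haddad $1,354,000; Okafor $702,550; Halvorsen $800,500. Sum = $4,757,850.
No rounding difference to absorb.

Lindqvist: $428,750 | Ibarra: $1,472,050 | Haddad: $1,354,000 | Okafor: $702,550 | Halvorsen: $800,500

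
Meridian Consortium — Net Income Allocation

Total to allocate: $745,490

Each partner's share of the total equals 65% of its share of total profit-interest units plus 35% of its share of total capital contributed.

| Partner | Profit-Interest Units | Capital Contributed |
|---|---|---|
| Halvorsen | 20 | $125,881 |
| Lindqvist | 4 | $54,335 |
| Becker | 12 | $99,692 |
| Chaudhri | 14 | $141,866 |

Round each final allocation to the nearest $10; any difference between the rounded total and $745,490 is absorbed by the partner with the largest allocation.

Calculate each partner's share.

Halvorsen: $271,700 | Lindqvist: $72,380 | Becker: $177,970 | Chaudhri: $223,440

Totals — profit-interest units 50, capital contributed 421,774.
Blended shares (65% profit-interest units + 35% capital contributed): Halvorsen 0.3645; Lindqvist 0.0971; Becker 0.2387; Chaudhri 0.2997.
Unrounded shares: Halvorsen 271,701.00; Lindqvist 72,378.67; Becker 177,968.77; Chaudhri 223,441.56.
Rounded to nearest $10: Halvorsen $271,700; Lindqvist $72,380; Becker $177,970; Chaudhri $223,440. Sum = $745,490.
Sum already equals the total — no adjustment.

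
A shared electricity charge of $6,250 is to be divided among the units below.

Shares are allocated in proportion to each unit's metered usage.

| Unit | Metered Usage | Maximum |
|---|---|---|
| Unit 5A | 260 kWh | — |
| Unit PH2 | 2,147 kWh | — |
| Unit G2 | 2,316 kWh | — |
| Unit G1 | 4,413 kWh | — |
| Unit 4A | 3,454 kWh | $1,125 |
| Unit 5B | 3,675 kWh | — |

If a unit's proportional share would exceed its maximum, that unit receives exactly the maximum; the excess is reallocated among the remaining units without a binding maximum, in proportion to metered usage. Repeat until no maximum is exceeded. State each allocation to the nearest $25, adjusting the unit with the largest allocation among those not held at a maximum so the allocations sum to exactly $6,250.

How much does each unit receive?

Total metered usage = 16,265.
Proportional shares (ignoring caps): Unit 5A 99.91; Unit PH2 825.01; Unit G2 889.95; Unit G1 1,695.74; Unit 4A 1,327.24; Unit 5B 1,412.16.
Cap binds for Unit 4A ($1,125); remaining pool $5,125 reallocated over remaining metered usage 12,811.
Shares after redistribution: Unit 5A 104.01 → $100; Unit PH2 858.90 → $850; Unit G2 926.51 → $925; Unit G1 1,765.41 → $1,775; Unit 5B 1,470.17 → $1,475.

Unit 5A: $100; Unit PH2: $850; Unit G2: $925; Unit G1: $1,775; Unit 4A: $1,125; Unit 5B: $1,475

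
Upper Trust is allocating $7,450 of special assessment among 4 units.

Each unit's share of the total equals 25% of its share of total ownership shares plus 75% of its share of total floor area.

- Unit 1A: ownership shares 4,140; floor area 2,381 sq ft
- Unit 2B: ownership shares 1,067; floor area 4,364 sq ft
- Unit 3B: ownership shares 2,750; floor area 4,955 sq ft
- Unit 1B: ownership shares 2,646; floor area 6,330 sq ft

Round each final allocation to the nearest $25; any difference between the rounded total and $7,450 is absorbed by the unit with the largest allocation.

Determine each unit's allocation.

Unit 1A: $1,475 | Unit 2B: $1,550 | Unit 3B: $2,025 | Unit 1B: $2,400

Totals — ownership shares 10,603, floor area 18,030.
Composite weights (25% ownership shares + 75% floor area): Unit 1A 0.1967; Unit 2B 0.2067; Unit 3B 0.2710; Unit 1B 0.3257.
Pro-rata amounts: Unit 1A 1,465.10; Unit 2B 1,539.83; Unit 3B 2,018.61; Unit 1B 2,426.46.
After rounding ($25): Unit 1A $1,475; Unit 2B $1,550; Unit 3B $2,025; Unit 1B $2,425. Sum = $7,475.
Difference $7,450 − $7,475 = −$25 applied to largest allocation (Unit 1B): Unit 1B becomes $2,400.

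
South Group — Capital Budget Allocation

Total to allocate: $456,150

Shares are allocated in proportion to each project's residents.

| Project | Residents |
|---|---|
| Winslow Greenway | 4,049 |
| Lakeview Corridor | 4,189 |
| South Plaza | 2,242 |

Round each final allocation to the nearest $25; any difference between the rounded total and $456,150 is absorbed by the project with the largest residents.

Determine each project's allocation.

Winslow Greenway: $176,225 · Lakeview Corridor: $182,350 · South Plaza: $97,575

Combined residents = 10,480.
Unrounded shares: Winslow Greenway 4,049/10,480 × $456,150 = 176,235.82; Lakeview Corridor 4,189/10,480 × $456,150 = 182,329.42; South Plaza 2,242/10,480 × $456,150 = 97,584.76.
After rounding ($25): Winslow Greenway $176,225; Lakeview Corridor $182,325; South Plaza $97,575. Sum = $456,125.
Difference $456,150 − $456,125 = +$25 applied to largest residents (Lakeview Corridor): Lakeview Corridor becomes $182,350.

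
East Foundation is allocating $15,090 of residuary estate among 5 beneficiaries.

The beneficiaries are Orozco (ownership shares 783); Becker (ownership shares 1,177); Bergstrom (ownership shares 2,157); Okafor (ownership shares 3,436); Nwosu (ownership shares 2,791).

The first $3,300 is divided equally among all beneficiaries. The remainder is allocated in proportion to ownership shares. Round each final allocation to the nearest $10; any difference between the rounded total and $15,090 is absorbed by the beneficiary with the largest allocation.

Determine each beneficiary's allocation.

Orozco: $1,550 | Becker: $2,000 | Bergstrom: $3,120 | Okafor: $4,580 | Nwosu: $3,840

Equal tier: $3,300 ÷ 5 = $660 apiece.
Remainder $11,790 by ownership shares (total 10,344): Orozco 892.46 → $890; Becker 1,341.53 → $1,340; Bergstrom 2,458.53 → $2,460; Okafor 3,916.32 → $3,920; Nwosu 3,181.16 → $3,180.
Totals: Orozco $660 + $890 = $1,550; Becker $660 + $1,340 = $2,000; Bergstrom $660 + $2,460 = $3,120; Okafor $660 + $3,920 = $4,580; Nwosu $660 + $3,180 = $3,840.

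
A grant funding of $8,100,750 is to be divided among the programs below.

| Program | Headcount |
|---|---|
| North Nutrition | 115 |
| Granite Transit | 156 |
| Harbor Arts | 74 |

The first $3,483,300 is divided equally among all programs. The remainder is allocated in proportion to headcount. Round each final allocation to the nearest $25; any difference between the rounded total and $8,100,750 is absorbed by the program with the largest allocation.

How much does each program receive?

North Nutrition: $2,700,250; Granite Transit: $3,249,000; Harbor Arts: $2,151,500

Equal tier: $3,483,300 ÷ 3 = $1,161,100 apiece.
Remainder $4,617,450 by headcount (total 345): North Nutrition 1,539,150.00 → $1,539,150; Granite Transit 2,087,890.43 → $2,087,900; Harbor Arts 990,409.57 → $990,400.
Totals: North Nutrition $1,161,100 + $1,539,150 = $2,700,250; Granite Transit $1,161,100 + $2,087,900 = $3,249,000; Harbor Arts $1,161,100 + $990,400 = $2,151,500.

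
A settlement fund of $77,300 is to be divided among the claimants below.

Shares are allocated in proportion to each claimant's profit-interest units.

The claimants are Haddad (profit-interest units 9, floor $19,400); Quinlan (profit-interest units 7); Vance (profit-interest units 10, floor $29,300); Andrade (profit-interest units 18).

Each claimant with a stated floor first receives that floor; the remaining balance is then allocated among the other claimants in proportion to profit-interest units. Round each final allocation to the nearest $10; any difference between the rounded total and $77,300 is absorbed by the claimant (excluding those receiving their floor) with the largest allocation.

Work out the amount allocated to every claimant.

Guaranteed amounts: Haddad $19,400; Vance $29,300. Remaining pool $28,600.
Remaining pool split over remaining profit-interest units 25: Quinlan 8,008.00 → $8,010; Andrade 20,592.00 → $20,590.

Haddad: $19,400 | Quinlan: $8,010 | Vance: $29,300 | Andrade: $20,590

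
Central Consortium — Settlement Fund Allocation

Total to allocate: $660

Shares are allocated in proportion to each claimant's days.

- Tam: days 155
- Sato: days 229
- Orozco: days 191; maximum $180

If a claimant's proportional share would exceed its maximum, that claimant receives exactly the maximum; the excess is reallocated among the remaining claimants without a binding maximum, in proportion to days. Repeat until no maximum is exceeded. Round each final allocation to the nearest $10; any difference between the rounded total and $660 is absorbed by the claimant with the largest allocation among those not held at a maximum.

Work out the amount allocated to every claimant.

Tam: $190 | Sato: $290 | Orozco: $180

Sum of days: 575.
Proportional shares (ignoring caps): Tam 177.91; Sato 262.85; Orozco 219.23.
Held at cap: Orozco ($180); residual $480 reallocated over remaining days 384.
Redistributed shares: Tam 193.75 → $190; Sato 286.25 → $290.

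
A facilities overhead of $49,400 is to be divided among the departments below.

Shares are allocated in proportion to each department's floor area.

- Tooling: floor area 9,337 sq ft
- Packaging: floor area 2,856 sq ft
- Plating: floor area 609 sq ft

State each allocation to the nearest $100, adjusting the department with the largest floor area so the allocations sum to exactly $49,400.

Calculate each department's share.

Tooling: $36,100 · Packaging: $11,000 · Plating: $2,300

Combined floor area = 12,802.
Proportional shares: Tooling 9,337/12,802 × $49,400 = 36,029.35; Packaging 2,856/12,802 × $49,400 = 11,020.65; Plating 609/12,802 × $49,400 = 2,349.99.
At nearest $100: Tooling $36,000; Packaging $11,000; Plating $2,300. Sum = $49,300.
Difference $49,400 − $49,300 = +$100 applied to largest floor area (Tooling): Tooling becomes $36,100.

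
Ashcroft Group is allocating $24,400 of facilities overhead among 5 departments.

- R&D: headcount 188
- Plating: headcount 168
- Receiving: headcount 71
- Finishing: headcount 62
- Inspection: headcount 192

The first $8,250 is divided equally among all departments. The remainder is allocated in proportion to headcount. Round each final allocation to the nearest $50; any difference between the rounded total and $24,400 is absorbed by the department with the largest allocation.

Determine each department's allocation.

R&D: $6,100; Plating: $5,650; Receiving: $3,350; Finishing: $3,100; Inspection: $6,200

Equal tier: $8,250 ÷ 5 = $1,650 apiece.
Remainder $16,150 by headcount (total 681): R&D 4,458.44 → $4,450; Plating 3,984.14 → $4,000; Receiving 1,683.77 → $1,700; Finishing 1,470.34 → $1,450; Inspection 4,553.30 → $4,550.
Totals: R&D $1,650 + $4,450 = $6,100; Plating $1,650 + $4,000 = $5,650; Receiving $1,650 + $1,700 = $3,350; Finishing $1,650 + $1,450 = $3,100; Inspection $1,650 + $4,550 = $6,200.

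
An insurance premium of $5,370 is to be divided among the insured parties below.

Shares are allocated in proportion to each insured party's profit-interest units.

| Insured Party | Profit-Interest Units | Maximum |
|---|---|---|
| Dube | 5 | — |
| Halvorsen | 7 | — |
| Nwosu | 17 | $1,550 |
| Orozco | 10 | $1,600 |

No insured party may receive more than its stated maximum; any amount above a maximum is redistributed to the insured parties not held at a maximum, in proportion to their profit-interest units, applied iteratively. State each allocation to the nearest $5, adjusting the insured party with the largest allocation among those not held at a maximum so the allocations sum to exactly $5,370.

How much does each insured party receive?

Sum of profit-interest units: 39.
Pro-rata shares before constraints: Dube 688.46; Halvorsen 963.85; Nwosu 2,340.77; Orozco 1,376.92.
Cap binds for Nwosu ($1,550); balance $3,820 reallocated over remaining profit-interest units 22.
Cap binds for Orozco ($1,600); balance $2,220 reallocated over remaining profit-interest units 12.
Redistributed shares: Dube 925.00 → $925; Halvorsen 1,295.00 → $1,295.

Dube: $925 | Halvorsen: $1,295 | Nwosu: $1,550 | Orozco: $1,600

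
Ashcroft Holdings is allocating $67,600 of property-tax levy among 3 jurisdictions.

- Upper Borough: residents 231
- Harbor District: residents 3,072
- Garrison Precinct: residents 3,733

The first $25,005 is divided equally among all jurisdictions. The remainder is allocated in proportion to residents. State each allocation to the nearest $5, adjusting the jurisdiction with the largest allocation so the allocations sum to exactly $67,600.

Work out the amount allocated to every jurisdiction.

Equal tier: $25,005 ÷ 3 = $8,335 apiece.
Remainder $42,595 by residents (total 7,036): Upper Borough 1,398.44 → $1,400; Harbor District 18,597.48 → $18,595; Garrison Precinct 22,599.08 → $22,600.
Totals: Upper Borough $8,335 + $1,400 = $9,735; Harbor District $8,335 + $18,595 = $26,930; Garrison Precinct $8,335 + $22,600 = $30,935.

Upper Borough: $9,735 | Harbor District: $26,930 | Garrison Precinct: $30,935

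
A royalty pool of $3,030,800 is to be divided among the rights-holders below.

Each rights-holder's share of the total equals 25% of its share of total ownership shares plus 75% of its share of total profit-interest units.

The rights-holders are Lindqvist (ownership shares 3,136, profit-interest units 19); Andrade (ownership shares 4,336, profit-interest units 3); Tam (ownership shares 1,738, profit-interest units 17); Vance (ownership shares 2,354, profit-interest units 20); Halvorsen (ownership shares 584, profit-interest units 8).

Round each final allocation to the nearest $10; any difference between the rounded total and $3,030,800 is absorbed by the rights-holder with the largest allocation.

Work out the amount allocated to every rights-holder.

Lindqvist: $840,210 · Andrade: $372,230 · Tam: $685,160 · Vance: $825,360 · Halvorsen: $307,840

Ownership shares total 12,148; profit-interest units total 67.
Composite weights (25% ownership shares + 75% profit-interest units): Lindqvist 0.2772; Andrade 0.1228; Tam 0.2261; Vance 0.2723; Halvorsen 0.1016.
Raw shares: Lindqvist 840,210.32; Andrade 372,227.35; Tam 685,159.96; Vance 825,361.96; Halvorsen 307,840.41.
At nearest $10: Lindqvist $840,210; Andrade $372,230; Tam $685,160; Vance $825,360; Halvorsen $307,840. Sum = $3,030,800.
No rounding difference to absorb.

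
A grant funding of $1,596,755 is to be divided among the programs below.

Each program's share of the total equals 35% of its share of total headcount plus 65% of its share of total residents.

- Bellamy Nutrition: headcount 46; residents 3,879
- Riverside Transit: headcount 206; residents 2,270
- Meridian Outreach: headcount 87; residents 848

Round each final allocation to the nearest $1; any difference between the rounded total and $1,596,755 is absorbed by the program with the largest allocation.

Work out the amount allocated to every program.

Totals — headcount 339, residents 6,997.
Combined weights (35% headcount + 65% residents): Bellamy Nutrition 0.4078; Riverside Transit 0.4236; Meridian Outreach 0.1686.
Unrounded shares: Bellamy Nutrition 651,220.43; Riverside Transit 676,322.28; Meridian Outreach 269,212.30.
After rounding ($1): Bellamy Nutrition $651,220; Riverside Transit $676,322; Meridian Outreach $269,212. Sum = $1,596,754.
Difference $1,596,755 − $1,596,754 = +$1 applied to largest allocation (Riverside Transit): Riverside Transit becomes $676,323.

Bellamy Nutrition: $651,220; Riverside Transit: $676,323; Meridian Outreach: $269,212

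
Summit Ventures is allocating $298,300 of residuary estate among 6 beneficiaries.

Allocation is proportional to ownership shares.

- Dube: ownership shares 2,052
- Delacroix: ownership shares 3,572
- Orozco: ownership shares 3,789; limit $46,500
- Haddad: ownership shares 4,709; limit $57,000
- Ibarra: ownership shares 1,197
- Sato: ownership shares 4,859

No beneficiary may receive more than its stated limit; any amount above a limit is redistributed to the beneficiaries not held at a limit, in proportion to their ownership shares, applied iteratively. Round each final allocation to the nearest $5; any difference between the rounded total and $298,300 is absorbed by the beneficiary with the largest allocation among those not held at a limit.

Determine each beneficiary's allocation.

Sum of ownership shares: 20,178.
Pro-rata shares before constraints: Dube 30,335.59; Delacroix 52,806.40; Orozco 56,014.41; Haddad 69,615.16; Ibarra 17,695.76; Sato 71,832.67.
Cap binds for Orozco ($46,500), Haddad ($57,000); balance $194,800 reallocated over remaining ownership shares 11,680.
Shares after redistribution: Dube 34,223.42 → $34,225; Delacroix 59,574.11 → $59,575; Ibarra 19,963.66 → $19,965; Sato 81,038.80 → $81,040.
Rounding difference −$5 applied to Sato → $81,035.

Dube: $34,225; Delacroix: $59,575; Orozco: $46,500; Haddad: $57,000; Ibarra: $19,965; Sato: $81,035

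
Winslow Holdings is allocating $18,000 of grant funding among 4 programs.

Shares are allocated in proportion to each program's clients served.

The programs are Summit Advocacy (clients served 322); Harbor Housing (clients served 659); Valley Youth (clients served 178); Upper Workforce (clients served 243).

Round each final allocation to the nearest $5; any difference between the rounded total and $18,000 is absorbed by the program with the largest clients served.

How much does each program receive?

Total clients served = 322 + 659 + 178 + 243 = 1,402.
Unrounded shares: Summit Advocacy 4,134.09; Harbor Housing 8,460.77; Valley Youth 2,285.31; Upper Workforce 3,119.83.
After rounding ($5): Summit Advocacy $4,135; Harbor Housing $8,460; Valley Youth $2,285; Upper Workforce $3,120. Sum = $18,000.
Rounded total matches; no reconciliation needed.

Summit Advocacy: $4,135 | Harbor Housing: $8,460 | Valley Youth: $2,285 | Upper Workforce: $3,120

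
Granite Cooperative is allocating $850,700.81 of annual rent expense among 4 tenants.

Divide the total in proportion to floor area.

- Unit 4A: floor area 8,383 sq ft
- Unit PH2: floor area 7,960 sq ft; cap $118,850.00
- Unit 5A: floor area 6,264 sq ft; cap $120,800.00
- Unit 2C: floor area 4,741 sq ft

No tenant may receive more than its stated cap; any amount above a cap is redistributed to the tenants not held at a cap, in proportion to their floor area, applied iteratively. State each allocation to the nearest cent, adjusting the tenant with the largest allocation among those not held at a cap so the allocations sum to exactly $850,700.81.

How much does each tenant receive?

Unit 4A: $390,310.80; Unit PH2: $118,850.00; Unit 5A: $120,800.00; Unit 2C: $220,740.01

Combined floor area = 27,348.
Pro-rata shares before constraints: Unit 4A 260,765.8655; Unit PH2 247,607.8122; Unit 5A 194,851.1728; Unit 2C 147,475.9595.
Cap binds for Unit PH2 ($118,850.00), Unit 5A ($120,800.00); residual $611,050.81 reallocated over remaining floor area 13,124.
Remaining shares: Unit 4A 390,310.8001 → $390,310.80; Unit 2C 220,740.0099 → $220,740.01.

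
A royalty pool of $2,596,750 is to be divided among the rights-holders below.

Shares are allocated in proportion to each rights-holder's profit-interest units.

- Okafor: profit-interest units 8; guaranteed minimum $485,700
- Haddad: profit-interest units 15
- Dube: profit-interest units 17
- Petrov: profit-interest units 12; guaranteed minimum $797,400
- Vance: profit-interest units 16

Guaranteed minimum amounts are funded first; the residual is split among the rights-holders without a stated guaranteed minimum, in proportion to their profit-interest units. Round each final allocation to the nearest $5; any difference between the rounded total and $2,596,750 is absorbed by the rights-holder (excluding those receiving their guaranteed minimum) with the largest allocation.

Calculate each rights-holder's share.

Fund the minimums — Okafor $485,700; Petrov $797,400. Balance $1,313,650.
Balance split over remaining profit-interest units 48: Haddad 410,515.62 → $410,515; Dube 465,251.04 → $465,250; Vance 437,883.33 → $437,885.

Okafor: $485,700 | Haddad: $410,515 | Dube: $465,250 | Petrov: $797,400 | Vance: $437,885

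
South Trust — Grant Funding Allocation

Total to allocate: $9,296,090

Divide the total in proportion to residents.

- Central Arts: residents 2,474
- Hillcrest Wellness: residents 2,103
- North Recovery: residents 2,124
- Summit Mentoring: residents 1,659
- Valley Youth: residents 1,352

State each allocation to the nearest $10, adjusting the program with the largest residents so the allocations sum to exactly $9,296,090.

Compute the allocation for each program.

Central Arts: $2,368,060 | Hillcrest Wellness: $2,012,940 | North Recovery: $2,033,040 | Summit Mentoring: $1,587,950 | Valley Youth: $1,294,100

Residents total: 9,712.
Unrounded shares: Central Arts 2,474/9,712 × $9,296,090 = 2,368,052.58; Hillcrest Wellness 2,103/9,712 × $9,296,090 = 2,012,940.41; North Recovery 2,124/9,712 × $9,296,090 = 2,033,041.10; Summit Mentoring 1,659/9,712 × $9,296,090 = 1,587,954.42; Valley Youth 1,352/9,712 × $9,296,090 = 1,294,101.49.
After rounding ($10): Central Arts $2,368,050; Hillcrest Wellness $2,012,940; North Recovery $2,033,040; Summit Mentoring $1,587,950; Valley Youth $1,294,100. Sum = $9,296,080.
Difference $9,296,090 − $9,296,080 = +$10 applied to largest residents (Central Arts): Central Arts becomes $2,368,060.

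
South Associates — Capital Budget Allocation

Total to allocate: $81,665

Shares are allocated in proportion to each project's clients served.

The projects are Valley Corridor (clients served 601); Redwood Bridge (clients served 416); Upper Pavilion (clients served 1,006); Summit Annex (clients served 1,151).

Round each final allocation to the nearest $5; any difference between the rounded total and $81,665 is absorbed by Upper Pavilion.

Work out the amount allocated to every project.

Valley Corridor: $15,465 | Redwood Bridge: $10,705 | Upper Pavilion: $25,880 | Summit Annex: $29,615

Combined clients served = 3,174.
Pro-rata amounts: Valley Corridor 601/3,174 × $81,665 = 15,463.35; Redwood Bridge 416/3,174 × $81,665 = 10,703.42; Upper Pavilion 1,006/3,174 × $81,665 = 25,883.74; Summit Annex 1,151/3,174 × $81,665 = 29,614.50.
After rounding ($5): Valley Corridor $15,465; Redwood Bridge $10,705; Upper Pavilion $25,885; Summit Annex $29,615. Sum = $81,670.
Difference $81,665 − $81,670 = −$5 applied to Upper Pavilion: Upper Pavilion becomes $25,880.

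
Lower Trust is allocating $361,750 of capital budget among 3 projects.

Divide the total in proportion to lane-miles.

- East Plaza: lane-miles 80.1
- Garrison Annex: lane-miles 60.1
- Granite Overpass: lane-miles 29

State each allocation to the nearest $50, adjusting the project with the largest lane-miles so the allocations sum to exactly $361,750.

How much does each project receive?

East Plaza: $171,250; Garrison Annex: $128,500; Granite Overpass: $62,000

Sum of lane-miles: 80.1 + 60.1 + 29 = 169.2.
Pro-rata amounts: East Plaza 171,253.99; Garrison Annex 128,493.94; Granite Overpass 62,002.07.
At nearest $50: East Plaza $171,250; Garrison Annex $128,500; Granite Overpass $62,000. Sum = $361,750.
Sum already equals the total — no adjustment.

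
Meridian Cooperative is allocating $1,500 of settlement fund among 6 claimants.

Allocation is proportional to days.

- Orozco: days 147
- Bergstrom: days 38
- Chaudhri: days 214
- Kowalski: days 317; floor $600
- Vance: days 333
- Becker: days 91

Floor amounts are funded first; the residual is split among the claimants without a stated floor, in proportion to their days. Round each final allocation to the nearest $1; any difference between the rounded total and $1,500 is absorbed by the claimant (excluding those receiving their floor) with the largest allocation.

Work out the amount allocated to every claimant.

Orozco: $161 | Bergstrom: $42 | Chaudhri: $234 | Kowalski: $600 | Vance: $363 | Becker: $100

Fund the minimums — Kowalski $600. Remaining pool $900.
Remaining pool split over remaining days 823: Orozco 160.75 → $161; Bergstrom 41.56 → $42; Chaudhri 234.02 → $234; Vance 364.16 → $364; Becker 99.51 → $100.
Rounding difference −$1 applied to Vance → $363.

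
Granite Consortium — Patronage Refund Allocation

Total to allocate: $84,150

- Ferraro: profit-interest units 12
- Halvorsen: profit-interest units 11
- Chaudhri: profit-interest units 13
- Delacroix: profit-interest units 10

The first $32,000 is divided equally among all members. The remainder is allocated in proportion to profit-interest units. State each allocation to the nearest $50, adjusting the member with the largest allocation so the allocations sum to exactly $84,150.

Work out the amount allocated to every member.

First tranche $32,000 split equally: $8,000 each.
Remainder $52,150 by profit-interest units (total 46): Ferraro 13,604.35 → $13,600; Halvorsen 12,470.65 → $12,450; Chaudhri 14,738.04 → $14,750; Delacroix 11,336.96 → $11,350.
Totals: Ferraro $8,000 + $13,600 = $21,600; Halvorsen $8,000 + $12,450 = $20,450; Chaudhri $8,000 + $14,750 = $22,750; Delacroix $8,000 + $11,350 = $19,350.

Ferraro: $21,600 · Halvorsen: $20,450 · Chaudhri: $22,750 · Delacroix: $19,350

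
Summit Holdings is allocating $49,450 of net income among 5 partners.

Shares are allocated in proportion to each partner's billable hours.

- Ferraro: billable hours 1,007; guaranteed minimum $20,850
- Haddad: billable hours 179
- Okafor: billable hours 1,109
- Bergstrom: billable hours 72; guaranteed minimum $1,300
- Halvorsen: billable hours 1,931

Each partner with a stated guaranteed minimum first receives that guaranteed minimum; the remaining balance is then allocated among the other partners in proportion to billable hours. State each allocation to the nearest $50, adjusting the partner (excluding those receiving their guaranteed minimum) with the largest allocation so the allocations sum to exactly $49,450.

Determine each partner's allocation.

Ferraro: $20,850 | Haddad: $1,500 | Okafor: $9,400 | Bergstrom: $1,300 | Halvorsen: $16,400

Guaranteed amounts: Ferraro $20,850; Bergstrom $1,300. Residual $27,300.
Residual split over remaining billable hours 3,219: Haddad 1,518.08 → $1,500; Okafor 9,405.31 → $9,400; Halvorsen 16,376.61 → $16,400.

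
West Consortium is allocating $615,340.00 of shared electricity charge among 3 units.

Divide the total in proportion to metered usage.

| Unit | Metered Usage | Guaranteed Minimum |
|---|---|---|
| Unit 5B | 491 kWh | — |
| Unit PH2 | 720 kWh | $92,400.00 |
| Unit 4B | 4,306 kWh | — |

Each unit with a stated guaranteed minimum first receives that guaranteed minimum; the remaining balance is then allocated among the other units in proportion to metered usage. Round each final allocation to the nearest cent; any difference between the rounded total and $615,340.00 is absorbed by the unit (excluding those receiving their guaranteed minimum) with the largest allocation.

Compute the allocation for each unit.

Fund the minimums — Unit PH2 $92,400.00. Balance $522,940.00.
Balance split over remaining metered usage 4,797: Unit 5B 53,525.8578 → $53,525.86; Unit 4B 469,414.1422 → $469,414.14.

Unit 5B: $53,525.86; Unit PH2: $92,400.00; Unit 4B: $469,414.14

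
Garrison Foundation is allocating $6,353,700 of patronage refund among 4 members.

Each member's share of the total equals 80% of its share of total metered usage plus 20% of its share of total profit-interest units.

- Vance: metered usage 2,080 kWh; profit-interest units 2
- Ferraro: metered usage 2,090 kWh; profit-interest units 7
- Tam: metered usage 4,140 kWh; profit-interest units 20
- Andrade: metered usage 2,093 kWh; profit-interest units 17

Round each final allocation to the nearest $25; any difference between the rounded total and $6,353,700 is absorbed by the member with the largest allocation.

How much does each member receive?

Totals — metered usage 10,403, profit-interest units 46.
Combined weights (80% metered usage + 20% profit-interest units): Vance 0.1686; Ferraro 0.1912; Tam 0.4053; Andrade 0.2349.
Pro-rata amounts: Vance 1,071,548.40; Ferraro 1,214,558.37; Tam 2,575,321.22; Andrade 1,492,272.01.
At nearest $25: Vance $1,071,550; Ferraro $1,214,550; Tam $2,575,325; Andrade $1,492,275. Sum = $6,353,700.
Rounded total matches; no reconciliation needed.

Vance: $1,071,550 | Ferraro: $1,214,550 | Tam: $2,575,325 | Andrade: $1,492,275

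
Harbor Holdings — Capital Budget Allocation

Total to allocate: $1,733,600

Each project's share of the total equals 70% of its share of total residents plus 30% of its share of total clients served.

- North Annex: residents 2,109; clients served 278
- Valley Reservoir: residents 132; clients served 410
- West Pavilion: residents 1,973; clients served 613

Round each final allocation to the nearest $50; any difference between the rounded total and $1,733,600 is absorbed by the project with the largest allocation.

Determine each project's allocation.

North Annex: $718,450; Valley Reservoir: $201,900; West Pavilion: $813,250

Totals — residents 4,214, clients served 1,301.
Blended shares (70% residents + 30% clients served): North Annex 0.4144; Valley Reservoir 0.1165; West Pavilion 0.4691.
Proportional shares: North Annex 718,467.57; Valley Reservoir 201,911.65; West Pavilion 813,220.79.
At nearest $50: North Annex $718,450; Valley Reservoir $201,900; West Pavilion $813,200. Sum = $1,733,550.
Difference $1,733,600 − $1,733,550 = +$50 applied to largest allocation (West Pavilion): West Pavilion becomes $813,250.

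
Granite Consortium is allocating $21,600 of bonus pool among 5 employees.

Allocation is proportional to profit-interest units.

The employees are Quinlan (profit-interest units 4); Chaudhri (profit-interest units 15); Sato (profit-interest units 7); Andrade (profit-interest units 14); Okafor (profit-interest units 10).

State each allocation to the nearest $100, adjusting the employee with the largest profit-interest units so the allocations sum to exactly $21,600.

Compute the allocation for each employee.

Quinlan: $1,700 · Chaudhri: $6,600 · Sato: $3,000 · Andrade: $6,000 · Okafor: $4,300

Profit-interest units total: 50.
Raw shares: Quinlan 4/50 × $21,600 = 1,728.00; Chaudhri 15/50 × $21,600 = 6,480.00; Sato 7/50 × $21,600 = 3,024.00; Andrade 14/50 × $21,600 = 6,048.00; Okafor 10/50 × $21,600 = 4,320.00.
After rounding ($100): Quinlan $1,700; Chaudhri $6,500; Sato $3,000; Andrade $6,000; Okafor $4,300. Sum = $21,500.
Difference $21,600 − $21,500 = +$100 applied to largest profit-interest units (Chaudhri): Chaudhri becomes $6,600.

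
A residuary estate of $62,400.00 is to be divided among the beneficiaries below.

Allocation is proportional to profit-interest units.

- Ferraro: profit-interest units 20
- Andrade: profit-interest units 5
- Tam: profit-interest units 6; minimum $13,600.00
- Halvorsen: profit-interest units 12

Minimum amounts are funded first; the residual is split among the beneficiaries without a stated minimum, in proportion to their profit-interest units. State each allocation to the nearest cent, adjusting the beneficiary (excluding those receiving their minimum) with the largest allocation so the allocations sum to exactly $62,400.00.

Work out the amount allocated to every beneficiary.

Ferraro: $26,378.38 | Andrade: $6,594.59 | Tam: $13,600.00 | Halvorsen: $15,827.03

Minimums first: Tam $13,600.00. Remaining pool $48,800.00.
Remaining pool split over remaining profit-interest units 37: Ferraro 26,378.3784 → $26,378.38; Andrade 6,594.5946 → $6,594.59; Halvorsen 15,827.0270 → $15,827.03.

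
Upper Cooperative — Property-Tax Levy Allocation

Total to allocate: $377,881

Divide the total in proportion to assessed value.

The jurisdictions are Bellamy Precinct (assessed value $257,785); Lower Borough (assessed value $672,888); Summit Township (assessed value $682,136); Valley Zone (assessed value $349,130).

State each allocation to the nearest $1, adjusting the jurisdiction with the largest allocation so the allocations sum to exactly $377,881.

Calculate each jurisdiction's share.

Bellamy Precinct: $49,651; Lower Borough: $129,602; Summit Township: $131,384; Valley Zone: $67,244

Sum of assessed value: 1,961,939.
Proportional shares: Bellamy Precinct 257,785/1,961,939 × $377,881 = 49,650.91; Lower Borough 672,888/1,961,939 × $377,881 = 129,602.19; Summit Township 682,136/1,961,939 × $377,881 = 131,383.41; Valley Zone 349,130/1,961,939 × $377,881 = 67,244.49.
At nearest $1: Bellamy Precinct $49,651; Lower Borough $129,602; Summit Township $131,383; Valley Zone $67,244. Sum = $377,880.
Difference $377,881 − $377,880 = +$1 applied to largest allocation (Summit Township): Summit Township becomes $131,384.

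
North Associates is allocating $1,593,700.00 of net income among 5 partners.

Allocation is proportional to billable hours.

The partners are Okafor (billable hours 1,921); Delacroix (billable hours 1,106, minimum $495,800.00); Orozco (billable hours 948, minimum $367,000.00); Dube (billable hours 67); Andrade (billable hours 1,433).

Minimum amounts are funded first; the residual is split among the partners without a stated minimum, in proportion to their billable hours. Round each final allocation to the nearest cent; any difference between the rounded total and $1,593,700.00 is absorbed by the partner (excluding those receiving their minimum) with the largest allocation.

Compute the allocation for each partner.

Okafor: $410,423.53 | Delacroix: $495,800.00 | Orozco: $367,000.00 | Dube: $14,314.62 | Andrade: $306,161.85

Guaranteed amounts: Delacroix $495,800.00; Orozco $367,000.00. Remaining pool $730,900.00.
Remaining pool split over remaining billable hours 3,421: Okafor 410,423.5311 → $410,423.53; Dube 14,314.6156 → $14,314.62; Andrade 306,161.8533 → $306,161.85.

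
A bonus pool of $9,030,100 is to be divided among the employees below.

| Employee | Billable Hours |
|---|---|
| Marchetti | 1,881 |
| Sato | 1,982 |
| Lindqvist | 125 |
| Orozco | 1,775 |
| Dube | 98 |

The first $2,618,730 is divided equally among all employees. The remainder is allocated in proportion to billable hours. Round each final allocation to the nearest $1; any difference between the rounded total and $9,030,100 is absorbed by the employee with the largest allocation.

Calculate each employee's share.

Marchetti: $2,581,379 · Sato: $2,691,863 · Lindqvist: $660,484 · Orozco: $2,465,425 · Dube: $630,949

$2,618,730 shared equally gives $523,746 per employee.
Remainder $6,411,370 by billable hours (total 5,861): Marchetti 2,057,632.99 → $2,057,633; Sato 2,168,117.27 → $2,168,117; Lindqvist 136,737.97 → $136,738; Orozco 1,941,679.19 → $1,941,679; Dube 107,202.57 → $107,203.
Totals: Marchetti $523,746 + $2,057,633 = $2,581,379; Sato $523,746 + $2,168,117 = $2,691,863; Lindqvist $523,746 + $136,738 = $660,484; Orozco $523,746 + $1,941,679 = $2,465,425; Dube $523,746 + $107,203 = $630,949.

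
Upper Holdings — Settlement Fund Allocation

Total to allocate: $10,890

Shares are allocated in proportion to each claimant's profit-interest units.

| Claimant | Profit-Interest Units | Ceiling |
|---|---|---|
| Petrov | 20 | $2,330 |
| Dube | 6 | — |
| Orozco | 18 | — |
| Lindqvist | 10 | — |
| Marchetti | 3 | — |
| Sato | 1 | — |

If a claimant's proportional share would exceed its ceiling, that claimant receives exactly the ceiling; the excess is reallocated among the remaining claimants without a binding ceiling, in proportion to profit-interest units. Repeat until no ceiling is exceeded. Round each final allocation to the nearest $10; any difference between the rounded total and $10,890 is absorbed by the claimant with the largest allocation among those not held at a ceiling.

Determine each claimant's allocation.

Sum of profit-interest units: 58.
Unconstrained shares: Petrov 3,755.17; Dube 1,126.55; Orozco 3,379.66; Lindqvist 1,877.59; Marchetti 563.28; Sato 187.76.
Cap binds for Petrov ($2,330); residual $8,560 reallocated over remaining profit-interest units 38.
Shares after redistribution: Dube 1,351.58 → $1,350; Orozco 4,054.74 → $4,050; Lindqvist 2,252.63 → $2,250; Marchetti 675.79 → $680; Sato 225.26 → $230.

Petrov: $2,330 | Dube: $1,350 | Orozco: $4,050 | Lindqvist: $2,250 | Marchetti: $680 | Sato: $230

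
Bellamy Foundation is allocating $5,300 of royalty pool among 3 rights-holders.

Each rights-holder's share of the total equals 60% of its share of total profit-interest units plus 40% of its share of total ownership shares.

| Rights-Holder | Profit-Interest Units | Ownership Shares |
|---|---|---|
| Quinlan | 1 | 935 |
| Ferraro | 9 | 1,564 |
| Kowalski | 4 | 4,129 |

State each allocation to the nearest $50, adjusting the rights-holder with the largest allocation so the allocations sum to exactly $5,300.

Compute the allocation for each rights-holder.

Quinlan: $550 | Ferraro: $2,500 | Kowalski: $2,250

Profit-interest units total 14; ownership shares total 6,628.
Combined weights (60% profit-interest units + 40% ownership shares): Quinlan 0.0993; Ferraro 0.4801; Kowalski 0.4206.
Pro-rata amounts: Quinlan 526.21; Ferraro 2,544.54; Kowalski 2,229.25.
After rounding ($50): Quinlan $550; Ferraro $2,550; Kowalski $2,250. Sum = $5,350.
Difference $5,300 − $5,350 = −$50 applied to largest allocation (Ferraro): Ferraro becomes $2,500.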